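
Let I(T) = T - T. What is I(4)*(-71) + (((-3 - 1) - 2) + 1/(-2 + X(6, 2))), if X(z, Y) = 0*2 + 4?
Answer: -11/2 ≈ -5.5000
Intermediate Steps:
X(z, Y) = 4 (X(z, Y) = 0 + 4 = 4)
I(T) = 0
I(4)*(-71) + (((-3 - 1) - 2) + 1/(-2 + X(6, 2))) = 0*(-71) + (((-3 - 1) - 2) + 1/(-2 + 4)) = 0 + ((-4 - 2) + 1/2) = 0 + (-6 + (1/2)*1) = 0 + (-6 + 1/2) = 0 - 11/2 = -11/2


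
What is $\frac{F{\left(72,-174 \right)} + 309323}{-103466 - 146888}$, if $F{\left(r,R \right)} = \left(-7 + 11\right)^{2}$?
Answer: $- \frac{309339}{250354} \approx -1.2356$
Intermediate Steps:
$F{\left(r,R \right)} = 16$ ($F{\left(r,R \right)} = 4^{2} = 16$)
$\frac{F{\left(72,-174 \right)} + 309323}{-103466 - 146888} = \frac{16 + 309323}{-103466 - 146888} = \frac{309339}{-250354} = 309339 \left(- \frac{1}{250354}\right) = - \frac{309339}{250354}$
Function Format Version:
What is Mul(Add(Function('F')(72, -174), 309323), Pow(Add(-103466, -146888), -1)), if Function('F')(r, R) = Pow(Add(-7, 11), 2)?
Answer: Rational(-309339, 250354) ≈ -1.2356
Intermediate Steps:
Function('F')(r, R) = 16 (Function('F')(r, R) = Pow(4, 2) = 16)
Mul(Add(Function('F')(72, -174), 309323), Pow(Add(-103466, -146888), -1)) = Mul(Add(16, 309323), Pow(Add(-103466, -146888), -1)) = Mul(309339, Pow(-250354, -1)) = Mul(309339, Rational(-1, 250354)) = Rational(-309339, 250354)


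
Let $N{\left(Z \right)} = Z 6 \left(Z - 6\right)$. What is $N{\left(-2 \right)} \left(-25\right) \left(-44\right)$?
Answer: $105600$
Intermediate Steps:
$N{\left(Z \right)} = 6 Z \left(-6 + Z\right)$ ($N{\left(Z \right)} = 6 Z \left(Z - 6\right) = 6 Z \left(-6 + Z\right)$)
$N{\left(-2 \right)} \left(-25\right) \left(-44\right) = 6 \left(-2\right) \left(-6 - 2\right) \left(-25\right) \left(-44\right) = 6 \left(-2\right) \left(-8\right) \left(-25\right) \left(-44\right) = 96 \left(-25\right) \left(-44\right) = \left(-2400\right) \left(-44\right) = 105600$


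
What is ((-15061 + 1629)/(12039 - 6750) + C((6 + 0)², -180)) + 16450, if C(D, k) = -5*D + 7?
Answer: 86075621/5289 ≈ 16274.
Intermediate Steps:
C(D, k) = 7 - 5*D
((-15061 + 1629)/(12039 - 6750) + C((6 + 0)², -180)) + 16450 = ((-15061 + 1629)/(12039 - 6750) + (7 - 5*(6 + 0)²)) + 16450 = (-13432/5289 + (7 - 5*6²)) + 16450 = (-13432*1/5289 + (7 - 5*36)) + 16450 = (-13432/5289 + (7 - 180)) + 16450 = (-13432/5289 - 173) + 16450 = -928429/5289 + 16450 = 86075621/5289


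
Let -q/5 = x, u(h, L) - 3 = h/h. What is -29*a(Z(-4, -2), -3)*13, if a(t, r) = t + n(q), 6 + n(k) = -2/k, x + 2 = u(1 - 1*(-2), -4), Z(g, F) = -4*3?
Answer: 33553/5 ≈ 6710.6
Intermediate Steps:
Z(g, F) = -12
u(h, L) = 4 (u(h, L) = 3 + h/h = 3 + 1 = 4)
x = 2 (x = -2 + 4 = 2)
q = -10 (q = -5*2 = -10)
n(k) = -6 - 2/k
a(t, r) = -29/5 + t (a(t, r) = t + (-6 - 2/(-10)) = t + (-6 - 2*(-⅒)) = t + (-6 + ⅕) = t - 29/5 = -29/5 + t)
-29*a(Z(-4, -2), -3)*13 = -29*(-29/5 - 12)*13 = -29*(-89/5)*13 = (2581/5)*13 = 33553/5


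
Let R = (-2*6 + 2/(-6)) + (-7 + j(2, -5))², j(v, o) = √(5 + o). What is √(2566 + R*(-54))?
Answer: √586 ≈ 24.207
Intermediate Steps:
R = 110/3 (R = (-2*6 + 2/(-6)) + (-7 + √(5 - 5))² = (-12 + 2*(-⅙)) + (-7 + √0)² = (-12 - ⅓) + (-7 + 0)² = -37/3 + (-7)² = -37/3 + 49 = 110/3 ≈ 36.667)
√(2566 + R*(-54)) = √(2566 + (110/3)*(-54)) = √(2566 - 1980) = √586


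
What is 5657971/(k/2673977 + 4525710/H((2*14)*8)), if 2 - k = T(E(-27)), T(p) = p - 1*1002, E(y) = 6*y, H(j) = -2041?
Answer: -30878869298481347/12101642068864 ≈ -2551.6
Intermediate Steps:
T(p) = -1002 + p (T(p) = p - 1002 = -1002 + p)
k = 1166 (k = 2 - (-1002 + 6*(-27)) = 2 - (-1002 - 162) = 2 - 1*(-1164) = 2 + 1164 = 1166)
5657971/(k/2673977 + 4525710/H((2*14)*8)) = 5657971/(1166/2673977 + 4525710/(-2041)) = 5657971/(1166*(1/2673977) + 4525710*(-1/2041)) = 5657971/(1166/2673977 - 4525710/2041) = 5657971/(-12101642068864/5457587057) = 5657971*(-5457587057/12101642068864) = -30878869298481347/12101642068864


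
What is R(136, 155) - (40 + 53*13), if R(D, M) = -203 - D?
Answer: -1068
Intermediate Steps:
R(136, 155) - (40 + 53*13) = (-203 - 1*136) - (40 + 53*13) = (-203 - 136) - (40 + 689) = -339 - 1*729 = -339 - 729 = -1068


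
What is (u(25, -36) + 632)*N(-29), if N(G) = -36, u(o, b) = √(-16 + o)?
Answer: -22860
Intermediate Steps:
(u(25, -36) + 632)*N(-29) = (√(-16 + 25) + 632)*(-36) = (√9 + 632)*(-36) = (3 + 632)*(-36) = 635*(-36) = -22860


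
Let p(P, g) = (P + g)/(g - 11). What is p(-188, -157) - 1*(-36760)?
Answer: 2058675/56 ≈ 36762.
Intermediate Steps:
p(P, g) = (P + g)/(-11 + g)
p(-188, -157) - 1*(-36760) = (-188 - 157)/(-11 - 157) - 1*(-36760) = -345/(-168) + 36760 = -1/168*(-345) + 36760 = 115/56 + 36760 = 2058675/56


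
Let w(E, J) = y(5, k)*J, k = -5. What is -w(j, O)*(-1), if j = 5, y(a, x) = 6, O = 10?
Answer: 60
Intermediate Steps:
w(E, J) = 6*J
-w(j, O)*(-1) = -6*10*(-1) = -60*(-1) = -1*(-60) = 60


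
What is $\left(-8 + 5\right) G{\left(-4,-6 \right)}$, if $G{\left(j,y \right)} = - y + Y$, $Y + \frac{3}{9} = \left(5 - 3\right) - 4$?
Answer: $-11$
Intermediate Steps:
$Y = - \frac{7}{3}$ ($Y = - \frac{1}{3} + \left(\left(5 - 3\right) - 4\right) = - \frac{1}{3} + \left(2 - 4\right) = - \frac{1}{3} - 2 = - \frac{7}{3} \approx -2.3333$)
$G{\left(j,y \right)} = - \frac{7}{3} - y$ ($G{\left(j,y \right)} = - y - \frac{7}{3} = - \frac{7}{3} - y$)
$\left(-8 + 5\right) G{\left(-4,-6 \right)} = \left(-8 + 5\right) \left(- \frac{7}{3} - -6\right) = - 3 \left(- \frac{7}{3} + 6\right) = \left(-3\right) \frac{11}{3} = -11$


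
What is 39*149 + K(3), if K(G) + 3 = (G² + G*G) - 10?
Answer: 5816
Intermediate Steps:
K(G) = -13 + 2*G² (K(G) = -3 + ((G² + G*G) - 10) = -3 + ((G² + G²) - 10) = -3 + (2*G² - 10) = -3 + (-10 + 2*G²) = -13 + 2*G²)
39*149 + K(3) = 39*149 + (-13 + 2*3²) = 5811 + (-13 + 2*9) = 5811 + (-13 + 18) = 5811 + 5 = 5816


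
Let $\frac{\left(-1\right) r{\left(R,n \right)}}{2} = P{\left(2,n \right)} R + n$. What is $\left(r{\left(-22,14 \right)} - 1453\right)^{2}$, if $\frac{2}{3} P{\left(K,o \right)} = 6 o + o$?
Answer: $24870169$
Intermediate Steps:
$P{\left(K,o \right)} = \frac{21 o}{2}$ ($P{\left(K,o \right)} = \frac{3 \left(6 o + o\right)}{2} = \frac{3 \cdot 7 o}{2} = \frac{21 o}{2}$)
$r{\left(R,n \right)} = - 2 n - 21 R n$ ($r{\left(R,n \right)} = - 2 \left(\frac{21 n}{2} R + n\right) = - 2 \left(\frac{21 R n}{2} + n\right) = - 2 \left(n + \frac{21 R n}{2}\right) = - 2 n - 21 R n$)
$\left(r{\left(-22,14 \right)} - 1453\right)^{2} = \left(14 \left(-2 - -462\right) - 1453\right)^{2} = \left(14 \left(-2 + 462\right) - 1453\right)^{2} = \left(14 \cdot 460 - 1453\right)^{2} = \left(6440 - 1453\right)^{2} = 4987^{2} = 24870169$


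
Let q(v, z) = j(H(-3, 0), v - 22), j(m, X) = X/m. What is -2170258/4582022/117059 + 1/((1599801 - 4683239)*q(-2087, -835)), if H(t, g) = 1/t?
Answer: -18265707159917/4514208383287849086 ≈ -4.0463e-6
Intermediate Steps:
q(v, z) = 66 - 3*v (q(v, z) = (v - 22)/(1/(-3)) = (-22 + v)/(-⅓) = (-22 + v)*(-3) = 66 - 3*v)
-2170258/4582022/117059 + 1/((1599801 - 4683239)*q(-2087, -835)) = -2170258/4582022/117059 + 1/((1599801 - 4683239)*(66 - 3*(-2087))) = -2170258*1/4582022*(1/117059) + 1/((-3083438)*(66 + 6261)) = -1085129/2291011*1/117059 - 1/3083438/6327 = -17789/4396450109 - 1/3083438*1/6327 = -17789/4396450109 - 1/19508912226 = -18265707159917/4514208383287849086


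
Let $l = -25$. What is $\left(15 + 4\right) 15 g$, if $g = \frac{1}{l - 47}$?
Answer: $- \frac{95}{24} \approx -3.9583$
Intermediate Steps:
$g = - \frac{1}{72}$ ($g = \frac{1}{-25 - 47} = \frac{1}{-72} = - \frac{1}{72} \approx -0.013889$)
$\left(15 + 4\right) 15 g = \left(15 + 4\right) 15 \left(- \frac{1}{72}\right) = 19 \cdot 15 \left(- \frac{1}{72}\right) = 285 \left(- \frac{1}{72}\right) = - \frac{95}{24}$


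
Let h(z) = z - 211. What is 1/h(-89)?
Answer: -1/300 ≈ -0.0033333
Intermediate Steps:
h(z) = -211 + z
1/h(-89) = 1/(-211 - 89) = 1/(-300) = -1/300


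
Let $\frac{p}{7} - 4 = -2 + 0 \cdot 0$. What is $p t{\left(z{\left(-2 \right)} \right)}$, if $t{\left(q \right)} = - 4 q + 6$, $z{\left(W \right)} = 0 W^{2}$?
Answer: $84$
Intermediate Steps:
$z{\left(W \right)} = 0$
$t{\left(q \right)} = 6 - 4 q$
$p = 14$ ($p = 28 + 7 \left(-2 + 0 \cdot 0\right) = 28 + 7 \left(-2 + 0\right) = 28 + 7 \left(-2\right) = 28 - 14 = 14$)
$p t{\left(z{\left(-2 \right)} \right)} = 14 \left(6 - 0\right) = 14 \left(6 + 0\right) = 14 \cdot 6 = 84$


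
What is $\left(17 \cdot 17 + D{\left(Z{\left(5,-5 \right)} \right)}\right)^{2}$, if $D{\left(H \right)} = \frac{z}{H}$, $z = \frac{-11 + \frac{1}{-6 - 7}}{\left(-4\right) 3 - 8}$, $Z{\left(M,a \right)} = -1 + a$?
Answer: $\frac{352650841}{4225} \approx 83468.0$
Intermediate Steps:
$z = \frac{36}{65}$ ($z = \frac{-11 + \frac{1}{-13}}{-12 - 8} = \frac{-11 - \frac{1}{13}}{-20} = \left(- \frac{144}{13}\right) \left(- \frac{1}{20}\right) = \frac{36}{65} \approx 0.55385$)
$D{\left(H \right)} = \frac{36}{65 H}$
$\left(17 \cdot 17 + D{\left(Z{\left(5,-5 \right)} \right)}\right)^{2} = \left(17 \cdot 17 + \frac{36}{65 \left(-1 - 5\right)}\right)^{2} = \left(289 + \frac{36}{65 \left(-6\right)}\right)^{2} = \left(289 + \frac{36}{65} \left(- \frac{1}{6}\right)\right)^{2} = \left(289 - \frac{6}{65}\right)^{2} = \left(\frac{18779}{65}\right)^{2} = \frac{352650841}{4225}$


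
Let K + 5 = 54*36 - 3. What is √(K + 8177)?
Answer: √10113 ≈ 100.56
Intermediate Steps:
K = 1936 (K = -5 + (54*36 - 3) = -5 + (1944 - 3) = -5 + 1941 = 1936)
√(K + 8177) = √(1936 + 8177) = √10113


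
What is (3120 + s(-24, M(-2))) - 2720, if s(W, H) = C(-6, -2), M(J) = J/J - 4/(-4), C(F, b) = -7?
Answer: 393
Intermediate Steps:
M(J) = 2 (M(J) = 1 - 4*(-¼) = 1 + 1 = 2)
s(W, H) = -7
(3120 + s(-24, M(-2))) - 2720 = (3120 - 7) - 2720 = 3113 - 2720 = 393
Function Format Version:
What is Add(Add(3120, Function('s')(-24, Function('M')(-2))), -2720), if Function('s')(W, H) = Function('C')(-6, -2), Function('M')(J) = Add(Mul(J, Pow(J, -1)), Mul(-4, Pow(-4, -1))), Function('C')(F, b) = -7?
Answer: 393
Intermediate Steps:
Function('M')(J) = 2 (Function('M')(J) = Add(1, Mul(-4, Rational(-1, 4))) = Add(1, 1) = 2)
Function('s')(W, H) = -7
Add(Add(3120, Function('s')(-24, Function('M')(-2))), -2720) = Add(Add(3120, -7), -2720) = Add(3113, -2720) = 393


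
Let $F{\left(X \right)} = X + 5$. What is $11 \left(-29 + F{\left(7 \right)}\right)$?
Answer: $-187$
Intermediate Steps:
$F{\left(X \right)} = 5 + X$
$11 \left(-29 + F{\left(7 \right)}\right) = 11 \left(-29 + \left(5 + 7\right)\right) = 11 \left(-29 + 12\right) = 11 \left(-17\right) = -187$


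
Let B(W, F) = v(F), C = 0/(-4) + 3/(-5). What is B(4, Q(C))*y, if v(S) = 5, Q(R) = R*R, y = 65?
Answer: 325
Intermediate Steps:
C = -⅗ (C = 0*(-¼) + 3*(-⅕) = 0 - ⅗ = -⅗ ≈ -0.60000)
Q(R) = R²
B(W, F) = 5
B(4, Q(C))*y = 5*65 = 325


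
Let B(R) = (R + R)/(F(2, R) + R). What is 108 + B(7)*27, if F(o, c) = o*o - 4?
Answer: 162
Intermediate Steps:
F(o, c) = -4 + o² (F(o, c) = o² - 4 = -4 + o²)
B(R) = 2 (B(R) = (R + R)/((-4 + 2²) + R) = (2*R)/((-4 + 4) + R) = (2*R)/(0 + R) = (2*R)/R = 2)
108 + B(7)*27 = 108 + 2*27 = 108 + 54 = 162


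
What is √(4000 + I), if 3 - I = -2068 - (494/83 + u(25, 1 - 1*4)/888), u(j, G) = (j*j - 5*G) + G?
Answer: 13*√48839642358/36852 ≈ 77.959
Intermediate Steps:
u(j, G) = j² - 4*G (u(j, G) = (j² - 5*G) + G = j² - 4*G)
I = 153132527/73704 (I = 3 - (-2068 - (494/83 + (25² - 4*(1 - 1*4))/888)) = 3 - (-2068 - (494*(1/83) + (625 - 4*(1 - 4))*(1/888))) = 3 - (-2068 - (494/83 + (625 - 4*(-3))*(1/888))) = 3 - (-2068 - (494/83 + (625 + 12)*(1/888))) = 3 - (-2068 - (494/83 + 637*(1/888))) = 3 - (-2068 - (494/83 + 637/888)) = 3 - (-2068 - 1*491543/73704) = 3 - (-2068 - 491543/73704) = 3 - 1*(-152911415/73704) = 3 + 152911415/73704 = 153132527/73704 ≈ 2077.7)
√(4000 + I) = √(4000 + 153132527/73704) = √(447948527/73704) = 13*√48839642358/36852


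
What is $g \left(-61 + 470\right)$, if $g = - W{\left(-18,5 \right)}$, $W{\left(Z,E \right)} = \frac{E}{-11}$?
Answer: $\frac{2045}{11} \approx 185.91$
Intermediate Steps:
$W{\left(Z,E \right)} = - \frac{E}{11}$ ($W{\left(Z,E \right)} = E \left(- \frac{1}{11}\right) = - \frac{E}{11}$)
$g = \frac{5}{11}$ ($g = - \frac{\left(-1\right) 5}{11} = \left(-1\right) \left(- \frac{5}{11}\right) = \frac{5}{11} \approx 0.45455$)
$g \left(-61 + 470\right) = \frac{5 \left(-61 + 470\right)}{11} = \frac{5}{11} \cdot 409 = \frac{2045}{11}$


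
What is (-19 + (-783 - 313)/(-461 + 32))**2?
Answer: 49773025/184041 ≈ 270.45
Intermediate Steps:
(-19 + (-783 - 313)/(-461 + 32))**2 = (-19 - 1096/(-429))**2 = (-19 - 1096*(-1/429))**2 = (-19 + 1096/429)**2 = (-7055/429)**2 = 49773025/184041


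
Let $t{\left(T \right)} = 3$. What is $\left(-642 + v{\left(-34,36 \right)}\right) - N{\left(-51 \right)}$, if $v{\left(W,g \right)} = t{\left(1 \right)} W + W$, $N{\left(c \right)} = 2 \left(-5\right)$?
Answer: $-768$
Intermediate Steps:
$N{\left(c \right)} = -10$
$v{\left(W,g \right)} = 4 W$ ($v{\left(W,g \right)} = 3 W + W = 4 W$)
$\left(-642 + v{\left(-34,36 \right)}\right) - N{\left(-51 \right)} = \left(-642 + 4 \left(-34\right)\right) - -10 = \left(-642 - 136\right) + 10 = -778 + 10 = -768$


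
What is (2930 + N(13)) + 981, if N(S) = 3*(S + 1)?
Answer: 3953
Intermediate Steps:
N(S) = 3 + 3*S (N(S) = 3*(1 + S) = 3 + 3*S)
(2930 + N(13)) + 981 = (2930 + (3 + 3*13)) + 981 = (2930 + (3 + 39)) + 981 = (2930 + 42) + 981 = 2972 + 981 = 3953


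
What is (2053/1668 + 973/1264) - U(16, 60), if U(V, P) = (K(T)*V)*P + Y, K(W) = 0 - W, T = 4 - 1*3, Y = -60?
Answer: 538684249/527088 ≈ 1022.0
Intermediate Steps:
T = 1 (T = 4 - 3 = 1)
K(W) = -W
U(V, P) = -60 - P*V (U(V, P) = ((-1*1)*V)*P - 60 = (-V)*P - 60 = -P*V - 60 = -60 - P*V)
(2053/1668 + 973/1264) - U(16, 60) = (2053/1668 + 973/1264) - (-60 - 1*60*16) = (2053*(1/1668) + 973*(1/1264)) - (-60 - 960) = (2053/1668 + 973/1264) - 1*(-1020) = 1054489/527088 + 1020 = 538684249/527088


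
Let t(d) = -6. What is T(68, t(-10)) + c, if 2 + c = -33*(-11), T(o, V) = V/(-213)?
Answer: 25633/71 ≈ 361.03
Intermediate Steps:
T(o, V) = -V/213 (T(o, V) = V*(-1/213) = -V/213)
c = 361 (c = -2 - 33*(-11) = -2 + 363 = 361)
T(68, t(-10)) + c = -1/213*(-6) + 361 = 2/71 + 361 = 25633/71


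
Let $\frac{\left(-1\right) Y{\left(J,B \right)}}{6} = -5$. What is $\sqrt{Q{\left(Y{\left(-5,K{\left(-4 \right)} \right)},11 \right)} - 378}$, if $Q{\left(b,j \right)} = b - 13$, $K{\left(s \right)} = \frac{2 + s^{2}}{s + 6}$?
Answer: $19 i \approx 19.0 i$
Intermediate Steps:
$K{\left(s \right)} = \frac{2 + s^{2}}{6 + s}$
$Y{\left(J,B \right)} = 30$ ($Y{\left(J,B \right)} = \left(-6\right) \left(-5\right) = 30$)
$Q{\left(b,j \right)} = -13 + b$
$\sqrt{Q{\left(Y{\left(-5,K{\left(-4 \right)} \right)},11 \right)} - 378} = \sqrt{\left(-13 + 30\right) - 378} = \sqrt{17 - 378} = \sqrt{-361} = 19 i$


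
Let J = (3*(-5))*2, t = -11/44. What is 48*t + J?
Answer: -42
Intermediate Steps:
t = -¼ (t = -11*1/44 = -¼ ≈ -0.25000)
J = -30 (J = -15*2 = -30)
48*t + J = 48*(-¼) - 30 = -12 - 30 = -42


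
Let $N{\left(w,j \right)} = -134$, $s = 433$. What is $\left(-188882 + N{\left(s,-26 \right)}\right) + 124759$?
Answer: $-64257$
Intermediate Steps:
$\left(-188882 + N{\left(s,-26 \right)}\right) + 124759 = \left(-188882 - 134\right) + 124759 = -189016 + 124759 = -64257$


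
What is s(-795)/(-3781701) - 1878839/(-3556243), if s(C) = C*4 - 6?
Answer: 263575463531/498098063309 ≈ 0.52916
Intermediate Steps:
s(C) = -6 + 4*C (s(C) = 4*C - 6 = -6 + 4*C)
s(-795)/(-3781701) - 1878839/(-3556243) = (-6 + 4*(-795))/(-3781701) - 1878839/(-3556243) = (-6 - 3180)*(-1/3781701) - 1878839*(-1/3556243) = -3186*(-1/3781701) + 1878839/3556243 = 118/140063 + 1878839/3556243 = 263575463531/498098063309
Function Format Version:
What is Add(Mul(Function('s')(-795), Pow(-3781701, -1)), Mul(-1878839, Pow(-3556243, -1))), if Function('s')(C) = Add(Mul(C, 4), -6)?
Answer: Rational(263575463531, 498098063309) ≈ 0.52916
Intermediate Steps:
Function('s')(C) = Add(-6, Mul(4, C)) (Function('s')(C) = Add(Mul(4, C), -6) = Add(-6, Mul(4, C)))
Add(Mul(Function('s')(-795), Pow(-3781701, -1)), Mul(-1878839, Pow(-3556243, -1))) = Add(Mul(Add(-6, Mul(4, -795)), Pow(-3781701, -1)), Mul(-1878839, Pow(-3556243, -1))) = Add(Mul(Add(-6, -3180), Rational(-1, 3781701)), Mul(-1878839, Rational(-1, 3556243))) = Add(Mul(-3186, Rational(-1, 3781701)), Rational(1878839, 3556243)) = Add(Rational(118, 140063), Rational(1878839, 3556243)) = Rational(263575463531, 498098063309)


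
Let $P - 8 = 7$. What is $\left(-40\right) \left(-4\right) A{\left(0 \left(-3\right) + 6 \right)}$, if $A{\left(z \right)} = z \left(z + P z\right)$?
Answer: $92160$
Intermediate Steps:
$P = 15$ ($P = 8 + 7 = 15$)
$A{\left(z \right)} = 16 z^{2}$ ($A{\left(z \right)} = z \left(z + 15 z\right) = z 16 z = 16 z^{2}$)
$\left(-40\right) \left(-4\right) A{\left(0 \left(-3\right) + 6 \right)} = \left(-40\right) \left(-4\right) 16 \left(0 \left(-3\right) + 6\right)^{2} = 160 \cdot 16 \left(0 + 6\right)^{2} = 160 \cdot 16 \cdot 6^{2} = 160 \cdot 16 \cdot 36 = 160 \cdot 576 = 92160$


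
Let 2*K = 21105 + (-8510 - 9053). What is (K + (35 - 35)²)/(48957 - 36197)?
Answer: 161/1160 ≈ 0.13879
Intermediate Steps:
K = 1771 (K = (21105 + (-8510 - 9053))/2 = (21105 - 17563)/2 = (½)*3542 = 1771)
(K + (35 - 35)²)/(48957 - 36197) = (1771 + (35 - 35)²)/(48957 - 36197) = (1771 + 0²)/12760 = (1771 + 0)*(1/12760) = 1771*(1/12760) = 161/1160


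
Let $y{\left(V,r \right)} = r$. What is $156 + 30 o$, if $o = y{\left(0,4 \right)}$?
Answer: $276$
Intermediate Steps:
$o = 4$
$156 + 30 o = 156 + 30 \cdot 4 = 156 + 120 = 276$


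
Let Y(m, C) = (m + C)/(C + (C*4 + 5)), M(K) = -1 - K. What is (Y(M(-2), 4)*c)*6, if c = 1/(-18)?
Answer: -1/15 ≈ -0.066667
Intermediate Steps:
c = -1/18 ≈ -0.055556
Y(m, C) = (C + m)/(5 + 5*C) (Y(m, C) = (C + m)/(C + (4*C + 5)) = (C + m)/(C + (5 + 4*C)) = (C + m)/(5 + 5*C))
(Y(M(-2), 4)*c)*6 = (((4 + (-1 - 1*(-2)))/(5*(1 + 4)))*(-1/18))*6 = (((1/5)*(4 + (-1 + 2))/5)*(-1/18))*6 = (((1/5)*(1/5)*(4 + 1))*(-1/18))*6 = (((1/5)*(1/5)*5)*(-1/18))*6 = ((1/5)*(-1/18))*6 = -1/90*6 = -1/15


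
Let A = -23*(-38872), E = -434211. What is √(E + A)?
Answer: √459845 ≈ 678.12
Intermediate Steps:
A = 894056
√(E + A) = √(-434211 + 894056) = √459845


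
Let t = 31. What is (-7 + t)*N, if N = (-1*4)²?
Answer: 384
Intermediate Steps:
N = 16 (N = (-4)² = 16)
(-7 + t)*N = (-7 + 31)*16 = 24*16 = 384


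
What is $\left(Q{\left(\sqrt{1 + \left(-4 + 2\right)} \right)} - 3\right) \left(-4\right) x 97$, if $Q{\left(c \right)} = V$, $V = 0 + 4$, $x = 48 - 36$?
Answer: $-4656$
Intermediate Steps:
$x = 12$
$V = 4$
$Q{\left(c \right)} = 4$
$\left(Q{\left(\sqrt{1 + \left(-4 + 2\right)} \right)} - 3\right) \left(-4\right) x 97 = \left(4 - 3\right) \left(-4\right) 12 \cdot 97 = 1 \left(-4\right) 12 \cdot 97 = \left(-4\right) 12 \cdot 97 = \left(-48\right) 97 = -4656$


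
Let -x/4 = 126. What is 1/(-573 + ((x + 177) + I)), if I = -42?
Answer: -1/942 ≈ -0.0010616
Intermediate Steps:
x = -504 (x = -4*126 = -504)
1/(-573 + ((x + 177) + I)) = 1/(-573 + ((-504 + 177) - 42)) = 1/(-573 + (-327 - 42)) = 1/(-573 - 369) = 1/(-942) = -1/942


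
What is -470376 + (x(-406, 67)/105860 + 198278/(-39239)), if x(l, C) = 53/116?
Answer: -226650994953966253/481845502640 ≈ -4.7038e+5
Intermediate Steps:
x(l, C) = 53/116 (x(l, C) = 53*(1/116) = 53/116)
-470376 + (x(-406, 67)/105860 + 198278/(-39239)) = -470376 + ((53/116)/105860 + 198278/(-39239)) = -470376 + ((53/116)*(1/105860) + 198278*(-1/39239)) = -470376 + (53/12279760 - 198278/39239) = -470376 - 2434804173613/481845502640 = -226650994953966253/481845502640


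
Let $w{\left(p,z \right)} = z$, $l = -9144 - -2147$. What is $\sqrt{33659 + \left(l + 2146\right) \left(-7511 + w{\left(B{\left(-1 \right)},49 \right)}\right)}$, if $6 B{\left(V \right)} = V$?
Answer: $\sqrt{36231821} \approx 6019.3$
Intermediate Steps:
$l = -6997$ ($l = -9144 + 2147 = -6997$)
$B{\left(V \right)} = \frac{V}{6}$
$\sqrt{33659 + \left(l + 2146\right) \left(-7511 + w{\left(B{\left(-1 \right)},49 \right)}\right)} = \sqrt{33659 + \left(-6997 + 2146\right) \left(-7511 + 49\right)} = \sqrt{33659 - -36198162} = \sqrt{33659 + 36198162} = \sqrt{36231821}$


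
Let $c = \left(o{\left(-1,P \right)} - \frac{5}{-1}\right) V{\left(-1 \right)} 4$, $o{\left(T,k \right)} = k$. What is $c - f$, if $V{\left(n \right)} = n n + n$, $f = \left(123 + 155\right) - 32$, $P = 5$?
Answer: $-246$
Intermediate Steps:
$f = 246$ ($f = 278 - 32 = 246$)
$V{\left(n \right)} = n + n^{2}$ ($V{\left(n \right)} = n^{2} + n = n + n^{2}$)
$c = 0$ ($c = \left(5 - \frac{5}{-1}\right) \left(- (1 - 1)\right) 4 = \left(5 - -5\right) \left(\left(-1\right) 0\right) 4 = \left(5 + 5\right) 0 \cdot 4 = 10 \cdot 0 \cdot 4 = 0 \cdot 4 = 0$)
$c - f = 0 - 246 = -246$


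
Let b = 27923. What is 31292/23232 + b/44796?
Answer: 42717991/21681264 ≈ 1.9703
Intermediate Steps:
31292/23232 + b/44796 = 31292/23232 + 27923/44796 = 31292*(1/23232) + 27923*(1/44796) = 7823/5808 + 27923/44796 = 42717991/21681264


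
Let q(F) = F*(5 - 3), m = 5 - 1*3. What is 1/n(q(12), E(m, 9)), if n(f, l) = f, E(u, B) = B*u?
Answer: 1/24 ≈ 0.041667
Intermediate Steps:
m = 2 (m = 5 - 3 = 2)
q(F) = 2*F (q(F) = F*2 = 2*F)
1/n(q(12), E(m, 9)) = 1/(2*12) = 1/24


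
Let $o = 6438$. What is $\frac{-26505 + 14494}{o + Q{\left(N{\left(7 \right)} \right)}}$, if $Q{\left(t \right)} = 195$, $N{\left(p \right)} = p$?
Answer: $- \frac{12011}{6633} \approx -1.8108$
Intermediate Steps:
$\frac{-26505 + 14494}{o + Q{\left(N{\left(7 \right)} \right)}} = \frac{-26505 + 14494}{6438 + 195} = - \frac{12011}{6633}$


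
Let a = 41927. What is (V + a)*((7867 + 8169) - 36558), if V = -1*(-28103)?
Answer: -1437155660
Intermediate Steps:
V = 28103
(V + a)*((7867 + 8169) - 36558) = (28103 + 41927)*((7867 + 8169) - 36558) = 70030*(16036 - 36558) = 70030*(-20522) = -1437155660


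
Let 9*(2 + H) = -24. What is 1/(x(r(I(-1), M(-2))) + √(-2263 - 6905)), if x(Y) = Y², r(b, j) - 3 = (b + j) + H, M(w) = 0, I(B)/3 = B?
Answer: 441/195256 - 81*I*√573/195256 ≈ 0.0022586 - 0.0099302*I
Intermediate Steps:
H = -14/3 (H = -2 + (⅑)*(-24) = -2 - 8/3 = -14/3 ≈ -4.6667)
I(B) = 3*B
r(b, j) = -5/3 + b + j (r(b, j) = 3 + ((b + j) - 14/3) = 3 + (-14/3 + b + j) = -5/3 + b + j)
1/(x(r(I(-1), M(-2))) + √(-2263 - 6905)) = 1/((-5/3 + 3*(-1) + 0)² + √(-2263 - 6905)) = 1/((-5/3 - 3 + 0)² + √(-9168)) = 1/((-14/3)² + 4*I*√573) = 1/(196/9 + 4*I*√573)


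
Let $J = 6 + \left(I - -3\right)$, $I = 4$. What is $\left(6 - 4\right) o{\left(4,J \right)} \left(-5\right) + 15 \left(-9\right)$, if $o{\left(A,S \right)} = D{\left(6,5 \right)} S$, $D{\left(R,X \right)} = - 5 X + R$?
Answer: $2335$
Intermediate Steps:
$D{\left(R,X \right)} = R - 5 X$
$J = 13$ ($J = 6 + \left(4 - -3\right) = 6 + \left(4 + 3\right) = 6 + 7 = 13$)
$o{\left(A,S \right)} = - 19 S$ ($o{\left(A,S \right)} = \left(6 - 25\right) S = - 19 S$)
$\left(6 - 4\right) o{\left(4,J \right)} \left(-5\right) + 15 \left(-9\right) = \left(6 - 4\right) \left(\left(-19\right) 13\right) \left(-5\right) + 15 \left(-9\right) = 2 \left(-247\right) \left(-5\right) - 135 = \left(-494\right) \left(-5\right) - 135 = 2470 - 135 = 2335$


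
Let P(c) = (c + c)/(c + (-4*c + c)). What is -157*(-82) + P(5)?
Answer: 12873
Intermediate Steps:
P(c) = -1 (P(c) = (2*c)/(c - 3*c) = (2*c)/((-2*c)) = (2*c)*(-1/(2*c)) = -1)
-157*(-82) + P(5) = -157*(-82) - 1 = 12874 - 1 = 12873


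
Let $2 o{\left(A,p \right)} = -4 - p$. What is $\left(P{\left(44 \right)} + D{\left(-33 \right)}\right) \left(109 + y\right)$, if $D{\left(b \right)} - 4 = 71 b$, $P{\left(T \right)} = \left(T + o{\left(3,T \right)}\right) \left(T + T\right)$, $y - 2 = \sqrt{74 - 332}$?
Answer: $-64269 - 579 i \sqrt{258} \approx -64269.0 - 9300.1 i$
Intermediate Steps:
$o{\left(A,p \right)} = -2 - \frac{p}{2}$ ($o{\left(A,p \right)} = \frac{-4 - p}{2} = -2 - \frac{p}{2}$)
$y = 2 + i \sqrt{258}$ ($y = 2 + \sqrt{74 - 332} = 2 + \sqrt{-258} = 2 + i \sqrt{258} \approx 2.0 + 16.062 i$)
$P{\left(T \right)} = 2 T \left(-2 + \frac{T}{2}\right)$ ($P{\left(T \right)} = \left(T - \left(2 + \frac{T}{2}\right)\right) \left(T + T\right) = \left(-2 + \frac{T}{2}\right) 2 T = 2 T \left(-2 + \frac{T}{2}\right)$)
$D{\left(b \right)} = 4 + 71 b$
$\left(P{\left(44 \right)} + D{\left(-33 \right)}\right) \left(109 + y\right) = \left(44 \left(-4 + 44\right) + \left(4 + 71 \left(-33\right)\right)\right) \left(109 + \left(2 + i \sqrt{258}\right)\right) = \left(44 \cdot 40 + \left(4 - 2343\right)\right) \left(111 + i \sqrt{258}\right) = \left(1760 - 2339\right) \left(111 + i \sqrt{258}\right) = - 579 \left(111 + i \sqrt{258}\right) = -64269 - 579 i \sqrt{258}$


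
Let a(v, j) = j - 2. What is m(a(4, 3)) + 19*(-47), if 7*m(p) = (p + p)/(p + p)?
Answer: -6250/7 ≈ -892.86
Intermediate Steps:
a(v, j) = -2 + j
m(p) = 1/7 (m(p) = ((p + p)/(p + p))/7 = ((2*p)/((2*p)))/7 = ((2*p)*(1/(2*p)))/7 = (1/7)*1 = 1/7)
m(a(4, 3)) + 19*(-47) = 1/7 + 19*(-47) = 1/7 - 893 = -6250/7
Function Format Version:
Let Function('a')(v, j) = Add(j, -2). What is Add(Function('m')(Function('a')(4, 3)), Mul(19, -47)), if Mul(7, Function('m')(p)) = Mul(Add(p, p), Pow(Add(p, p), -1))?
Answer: Rational(-6250, 7) ≈ -892.86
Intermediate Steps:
Function('a')(v, j) = Add(-2, j)
Function('m')(p) = Rational(1, 7) (Function('m')(p) = Mul(Rational(1, 7), Mul(Add(p, p), Pow(Add(p, p), -1))) = Mul(Rational(1, 7), Mul(Mul(2, p), Pow(Mul(2, p), -1))) = Mul(Rational(1, 7), Mul(Mul(2, p), Mul(Rational(1, 2), Pow(p, -1)))) = Mul(Rational(1, 7), 1) = Rational(1, 7))
Add(Function('m')(Function('a')(4, 3)), Mul(19, -47)) = Add(Rational(1, 7), Mul(19, -47)) = Add(Rational(1, 7), -893) = Rational(-6250, 7)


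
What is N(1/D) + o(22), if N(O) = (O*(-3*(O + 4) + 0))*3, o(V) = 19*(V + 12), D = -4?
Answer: 10471/16 ≈ 654.44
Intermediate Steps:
o(V) = 228 + 19*V (o(V) = 19*(12 + V) = 228 + 19*V)
N(O) = 3*O*(-12 - 3*O) (N(O) = (O*(-3*(4 + O) + 0))*3 = (O*((-12 - 3*O) + 0))*3 = (O*(-12 - 3*O))*3 = 3*O*(-12 - 3*O))
N(1/D) + o(22) = -9*(4 + 1/(-4))/(-4) + (228 + 19*22) = -9*(-¼)*(4 - ¼) + (228 + 418) = -9*(-¼)*15/4 + 646 = 135/16 + 646 = 10471/16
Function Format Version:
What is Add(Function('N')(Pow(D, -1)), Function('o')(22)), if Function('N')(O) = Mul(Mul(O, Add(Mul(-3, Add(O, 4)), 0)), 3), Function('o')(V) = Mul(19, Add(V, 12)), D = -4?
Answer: Rational(10471, 16) ≈ 654.44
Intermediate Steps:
Function('o')(V) = Add(228, Mul(19, V)) (Function('o')(V) = Mul(19, Add(12, V)) = Add(228, Mul(19, V)))
Function('N')(O) = Mul(3, O, Add(-12, Mul(-3, O))) (Function('N')(O) = Mul(Mul(O, Add(Mul(-3, Add(4, O)), 0)), 3) = Mul(Mul(O, Add(Add(-12, Mul(-3, O)), 0)), 3) = Mul(Mul(O, Add(-12, Mul(-3, O))), 3) = Mul(3, O, Add(-12, Mul(-3, O))))
Add(Function('N')(Pow(D, -1)), Function('o')(22)) = Add(Mul(-9, Pow(-4, -1), Add(4, Pow(-4, -1))), Add(228, Mul(19, 22))) = Add(Mul(-9, Rational(-1, 4), Add(4, Rational(-1, 4))), Add(228, 418)) = Add(Mul(-9, Rational(-1, 4), Rational(15, 4)), 646) = Add(Rational(135, 16), 646) = Rational(10471, 16)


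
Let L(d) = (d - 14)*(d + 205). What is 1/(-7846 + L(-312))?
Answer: 1/27036 ≈ 3.6988e-5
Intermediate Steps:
L(d) = (-14 + d)*(205 + d)
1/(-7846 + L(-312)) = 1/(-7846 + (-2870 + (-312)² + 191*(-312))) = 1/(-7846 + (-2870 + 97344 - 59592)) = 1/(-7846 + 34882) = 1/27036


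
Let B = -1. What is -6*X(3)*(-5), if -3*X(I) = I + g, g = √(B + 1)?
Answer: -30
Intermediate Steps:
g = 0 (g = √(-1 + 1) = √0 = 0)
X(I) = -I/3 (X(I) = -(I + 0)/3 = -I/3)
-6*X(3)*(-5) = -(-2)*3*(-5) = -6*(-1)*(-5) = 6*(-5) = -30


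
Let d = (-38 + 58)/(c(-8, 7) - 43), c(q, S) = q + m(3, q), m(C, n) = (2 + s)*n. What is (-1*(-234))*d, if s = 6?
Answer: -936/23 ≈ -40.696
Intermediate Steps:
m(C, n) = 8*n (m(C, n) = (2 + 6)*n = 8*n)
c(q, S) = 9*q (c(q, S) = q + 8*q = 9*q)
d = -4/23 (d = (-38 + 58)/(9*(-8) - 43) = 20/(-72 - 43) = 20/(-115) = 20*(-1/115) = -4/23 ≈ -0.17391)
(-1*(-234))*d = -1*(-234)*(-4/23) = 234*(-4/23) = -936/23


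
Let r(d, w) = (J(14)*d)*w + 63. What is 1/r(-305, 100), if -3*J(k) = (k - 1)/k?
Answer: 21/199573 ≈ 0.00010522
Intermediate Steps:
J(k) = -(-1 + k)/(3*k) (J(k) = -(k - 1)/(3*k) = -(-1 + k)/(3*k))
r(d, w) = 63 - 13*d*w/42 (r(d, w) = (((⅓)*(1 - 1*14)/14)*d)*w + 63 = (((⅓)*(1/14)*(1 - 14))*d)*w + 63 = (((⅓)*(1/14)*(-13))*d)*w + 63 = (-13*d/42)*w + 63 = -13*d*w/42 + 63 = 63 - 13*d*w/42)
1/r(-305, 100) = 1/(63 - 13/42*(-305)*100) = 1/(63 + 198250/21) = 1/(199573/21) = 21/199573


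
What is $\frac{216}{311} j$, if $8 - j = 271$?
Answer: $- \frac{56808}{311} \approx -182.66$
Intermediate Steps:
$j = -263$ ($j = 8 - 271 = -263$)
$\frac{216}{311} j = \frac{216}{311} \left(-263\right) = - \frac{56808}{311}$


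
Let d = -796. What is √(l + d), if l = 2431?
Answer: √1635 ≈ 40.435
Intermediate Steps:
√(l + d) = √(2431 - 796) = √1635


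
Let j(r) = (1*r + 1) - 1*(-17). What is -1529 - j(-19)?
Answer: -1528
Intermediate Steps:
j(r) = 18 + r (j(r) = (r + 1) + 17 = (1 + r) + 17 = 18 + r)
-1529 - j(-19) = -1529 - (18 - 19) = -1529 - 1*(-1) = -1529 + 1 = -1528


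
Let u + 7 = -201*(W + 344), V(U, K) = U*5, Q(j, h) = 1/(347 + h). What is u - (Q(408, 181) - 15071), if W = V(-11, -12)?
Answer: -22717201/528 ≈ -43025.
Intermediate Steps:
V(U, K) = 5*U
W = -55 (W = 5*(-11) = -55)
u = -58096 (u = -7 - 201*(-55 + 344) = -7 - 201*289 = -7 - 58089 = -58096)
u - (Q(408, 181) - 15071) = -58096 - (1/(347 + 181) - 15071) = -58096 - (1/528 - 15071) = -58096 - 1*(-7957487/528) = -58096 + 7957487/528 = -22717201/528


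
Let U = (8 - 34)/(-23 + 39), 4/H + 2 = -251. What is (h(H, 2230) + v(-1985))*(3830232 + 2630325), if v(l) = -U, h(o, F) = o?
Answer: 21042034149/2024 ≈ 1.0396e+7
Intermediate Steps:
H = -4/253 (H = 4/(-2 - 251) = 4/(-253) = 4*(-1/253) = -4/253 ≈ -0.015810)
U = -13/8 (U = -26/16 = -26*1/16 = -13/8 ≈ -1.6250)
v(l) = 13/8 (v(l) = -1*(-13/8) = 13/8)
(h(H, 2230) + v(-1985))*(3830232 + 2630325) = (-4/253 + 13/8)*(3830232 + 2630325) = (3257/2024)*6460557 = 21042034149/2024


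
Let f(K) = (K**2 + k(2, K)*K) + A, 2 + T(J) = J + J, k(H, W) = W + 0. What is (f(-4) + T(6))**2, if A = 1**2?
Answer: 1849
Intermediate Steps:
k(H, W) = W
T(J) = -2 + 2*J (T(J) = -2 + (J + J) = -2 + 2*J)
A = 1
f(K) = 1 + 2*K**2 (f(K) = (K**2 + K*K) + 1 = (K**2 + K**2) + 1 = 2*K**2 + 1 = 1 + 2*K**2)
(f(-4) + T(6))**2 = ((1 + 2*(-4)**2) + (-2 + 2*6))**2 = ((1 + 2*16) + (-2 + 12))**2 = ((1 + 32) + 10)**2 = (33 + 10)**2 = 43**2 = 1849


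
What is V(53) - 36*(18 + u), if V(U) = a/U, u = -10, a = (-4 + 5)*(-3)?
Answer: -15267/53 ≈ -288.06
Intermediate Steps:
a = -3 (a = 1*(-3) = -3)
V(U) = -3/U
V(53) - 36*(18 + u) = -3/53 - 36*(18 - 10) = -3*1/53 - 36*8 = -3/53 - 1*288 = -3/53 - 288 = -15267/53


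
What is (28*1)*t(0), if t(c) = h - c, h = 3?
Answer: 84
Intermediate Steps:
t(c) = 3 - c
(28*1)*t(0) = (28*1)*(3 - 1*0) = 28*(3 + 0) = 28*3 = 84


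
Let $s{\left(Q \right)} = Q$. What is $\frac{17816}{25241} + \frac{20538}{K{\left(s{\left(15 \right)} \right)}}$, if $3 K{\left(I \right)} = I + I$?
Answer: $\frac{259288909}{126205} \approx 2054.5$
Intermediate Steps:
$K{\left(I \right)} = \frac{2 I}{3}$ ($K{\left(I \right)} = \frac{I + I}{3} = \frac{2 I}{3}$)
$\frac{17816}{25241} + \frac{20538}{K{\left(s{\left(15 \right)} \right)}} = \frac{17816}{25241} + \frac{20538}{\frac{2}{3} \cdot 15} = 17816 \cdot \frac{1}{25241} + \frac{20538}{10} = \frac{17816}{25241} + 20538 \cdot \frac{1}{10} = \frac{17816}{25241} + \frac{10269}{5} = \frac{259288909}{126205}$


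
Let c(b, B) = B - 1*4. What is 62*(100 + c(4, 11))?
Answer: 6634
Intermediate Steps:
c(b, B) = -4 + B (c(b, B) = B - 4 = -4 + B)
62*(100 + c(4, 11)) = 62*(100 + (-4 + 11)) = 62*(100 + 7) = 62*107 = 6634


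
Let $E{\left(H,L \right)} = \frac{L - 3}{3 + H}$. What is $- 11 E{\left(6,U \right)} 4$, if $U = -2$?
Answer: $\frac{220}{9} \approx 24.444$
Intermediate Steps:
$E{\left(H,L \right)} = \frac{-3 + L}{3 + H}$
$- 11 E{\left(6,U \right)} 4 = - 11 \frac{-3 - 2}{3 + 6} \cdot 4 = - 11 \cdot \frac{1}{9} \left(-5\right) 4 = \left(-11\right) \left(- \frac{5}{9}\right) 4 = \frac{55}{9} \cdot 4 = \frac{220}{9}$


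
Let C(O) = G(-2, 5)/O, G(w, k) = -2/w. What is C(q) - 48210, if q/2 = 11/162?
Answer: -530229/11 ≈ -48203.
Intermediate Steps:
q = 11/81 (q = 2*(11/162) = 11/81 ≈ 0.13580)
C(O) = 1/O (C(O) = (-2/(-2))/O = (-2*(-½))/O = 1/O)
C(q) - 48210 = 1/(11/81) - 48210 = 81/11 - 48210 = -530229/11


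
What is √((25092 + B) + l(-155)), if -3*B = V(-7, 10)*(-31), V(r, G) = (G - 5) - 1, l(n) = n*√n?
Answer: √(226200 - 1395*I*√155)/3 ≈ 158.65 - 6.0817*I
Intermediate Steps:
l(n) = n^(3/2)
V(r, G) = -6 + G (V(r, G) = (-5 + G) - 1 = -6 + G)
B = 124/3 (B = -(-6 + 10)*(-31)/3 = -4*(-31)/3 = -⅓*(-124) = 124/3 ≈ 41.333)
√((25092 + B) + l(-155)) = √((25092 + 124/3) + (-155)^(3/2)) = √(75400/3 - 155*I*√155)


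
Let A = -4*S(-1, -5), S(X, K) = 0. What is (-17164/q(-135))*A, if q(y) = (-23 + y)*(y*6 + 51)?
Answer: 0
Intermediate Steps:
q(y) = (-23 + y)*(51 + 6*y) (q(y) = (-23 + y)*(6*y + 51) = (-23 + y)*(51 + 6*y))
A = 0 (A = -4*0 = 0)
(-17164/q(-135))*A = -17164/(-1173 - 87*(-135) + 6*(-135)**2)*0 = -17164/(-1173 + 11745 + 6*18225)*0 = -17164/(-1173 + 11745 + 109350)*0 = -17164/119922*0 = -17164*1/119922*0 = -8582/59961*0 = 0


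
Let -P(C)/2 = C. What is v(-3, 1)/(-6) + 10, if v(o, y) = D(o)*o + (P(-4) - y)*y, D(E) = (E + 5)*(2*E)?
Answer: 17/6 ≈ 2.8333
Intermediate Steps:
P(C) = -2*C
D(E) = 2*E*(5 + E) (D(E) = (5 + E)*(2*E) = 2*E*(5 + E))
v(o, y) = y*(8 - y) + 2*o²*(5 + o) (v(o, y) = (2*o*(5 + o))*o + (-2*(-4) - y)*y = 2*o²*(5 + o) + (8 - y)*y = 2*o²*(5 + o) + y*(8 - y) = y*(8 - y) + 2*o²*(5 + o))
v(-3, 1)/(-6) + 10 = (-1*1² + 8*1 + 2*(-3)²*(5 - 3))/(-6) + 10 = (-1*1 + 8 + 2*9*2)*(-⅙) + 10 = (-1 + 8 + 36)*(-⅙) + 10 = 43*(-⅙) + 10 = -43/6 + 10 = 17/6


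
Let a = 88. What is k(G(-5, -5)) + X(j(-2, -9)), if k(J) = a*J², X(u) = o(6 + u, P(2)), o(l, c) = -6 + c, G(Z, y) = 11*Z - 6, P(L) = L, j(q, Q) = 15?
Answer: 327444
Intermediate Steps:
G(Z, y) = -6 + 11*Z
X(u) = -4 (X(u) = -6 + 2 = -4)
k(J) = 88*J²
k(G(-5, -5)) + X(j(-2, -9)) = 88*(-6 + 11*(-5))² - 4 = 88*(-6 - 55)² - 4 = 88*(-61)² - 4 = 88*3721 - 4 = 327448 - 4 = 327444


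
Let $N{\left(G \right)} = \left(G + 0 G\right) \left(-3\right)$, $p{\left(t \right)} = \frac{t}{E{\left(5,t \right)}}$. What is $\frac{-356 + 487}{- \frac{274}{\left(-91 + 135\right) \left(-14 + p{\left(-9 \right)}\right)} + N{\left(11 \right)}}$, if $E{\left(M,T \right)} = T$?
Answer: $- \frac{286}{71} \approx -4.0282$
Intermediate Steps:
$p{\left(t \right)} = 1$ ($p{\left(t \right)} = \frac{t}{t} = 1$)
$N{\left(G \right)} = - 3 G$ ($N{\left(G \right)} = \left(G + 0\right) \left(-3\right) = G \left(-3\right) = - 3 G$)
$\frac{-356 + 487}{- \frac{274}{\left(-91 + 135\right) \left(-14 + p{\left(-9 \right)}\right)} + N{\left(11 \right)}} = \frac{-356 + 487}{- \frac{274}{\left(-91 + 135\right) \left(-14 + 1\right)} - 33} = \frac{131}{- \frac{274}{44 \left(-13\right)} - 33} = \frac{131}{- \frac{274}{-572} - 33} = \frac{131}{\left(-274\right) \left(- \frac{1}{572}\right) - 33} = \frac{131}{\frac{137}{286} - 33} = \frac{131}{- \frac{9301}{286}} = 131 \left(- \frac{286}{9301}\right) = - \frac{286}{71}$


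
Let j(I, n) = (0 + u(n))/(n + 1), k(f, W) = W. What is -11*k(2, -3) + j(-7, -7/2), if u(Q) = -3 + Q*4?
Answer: 199/5 ≈ 39.800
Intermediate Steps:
u(Q) = -3 + 4*Q
j(I, n) = (-3 + 4*n)/(1 + n) (j(I, n) = (0 + (-3 + 4*n))/(n + 1) = (-3 + 4*n)/(1 + n))
-11*k(2, -3) + j(-7, -7/2) = -11*(-3) + (-3 + 4*(-7/2))/(1 - 7/2) = 33 + (-3 + 4*(-7*½))/(1 - 7*½) = 33 + (-3 + 4*(-7/2))/(1 - 7/2) = 33 + (-3 - 14)/(-5/2) = 33 - ⅖*(-17) = 33 + 34/5 = 199/5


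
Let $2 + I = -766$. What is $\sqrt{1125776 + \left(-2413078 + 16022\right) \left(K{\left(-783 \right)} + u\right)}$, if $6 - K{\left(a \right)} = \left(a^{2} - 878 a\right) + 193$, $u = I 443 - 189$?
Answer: $4 \sqrt{245872546369} \approx 1.9834 \cdot 10^{6}$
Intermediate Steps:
$I = -768$ ($I = -2 - 766 = -768$)
$u = -340413$ ($u = \left(-768\right) 443 - 189 = -340224 - 189 = -340413$)
$K{\left(a \right)} = -187 - a^{2} + 878 a$ ($K{\left(a \right)} = 6 - \left(\left(a^{2} - 878 a\right) + 193\right) = 6 - \left(193 + a^{2} - 878 a\right) = -187 - a^{2} + 878 a$)
$\sqrt{1125776 + \left(-2413078 + 16022\right) \left(K{\left(-783 \right)} + u\right)} = \sqrt{1125776 + \left(-2413078 + 16022\right) \left(\left(-187 - \left(-783\right)^{2} + 878 \left(-783\right)\right) - 340413\right)} = \sqrt{1125776 - 2397056 \left(\left(-187 - 613089 - 687474\right) - 340413\right)} = \sqrt{1125776 - 2397056 \left(-1300750 - 340413\right)} = \sqrt{1125776 - -3933959616128} = \sqrt{1125776 + 3933959616128} = \sqrt{3933960741904} = 4 \sqrt{245872546369}$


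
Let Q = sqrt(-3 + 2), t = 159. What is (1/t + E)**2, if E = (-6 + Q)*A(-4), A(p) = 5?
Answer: 22111336/25281 - 47690*I/159 ≈ 874.62 - 299.94*I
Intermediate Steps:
Q = I (Q = sqrt(-1) = I ≈ 1.0*I)
E = -30 + 5*I (E = (-6 + I)*5 = -30 + 5*I ≈ -30.0 + 5.0*I)
(1/t + E)**2 = (1/159 + (-30 + 5*I))**2 = (-4769/159 + 5*I)**2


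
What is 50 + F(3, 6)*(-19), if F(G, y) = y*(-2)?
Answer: 278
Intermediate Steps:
F(G, y) = -2*y
50 + F(3, 6)*(-19) = 50 - 2*6*(-19) = 50 - 12*(-19) = 50 + 228 = 278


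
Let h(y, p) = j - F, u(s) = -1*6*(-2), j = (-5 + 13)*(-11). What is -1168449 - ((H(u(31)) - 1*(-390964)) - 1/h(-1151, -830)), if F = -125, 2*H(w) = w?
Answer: -57698502/37 ≈ -1.5594e+6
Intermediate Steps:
j = -88 (j = 8*(-11) = -88)
u(s) = 12 (u(s) = -6*(-2) = 12)
H(w) = w/2
h(y, p) = 37 (h(y, p) = -88 - 1*(-125) = -88 + 125 = 37)
-1168449 - ((H(u(31)) - 1*(-390964)) - 1/h(-1151, -830)) = -1168449 - (((1/2)*12 - 1*(-390964)) - 1/37) = -1168449 - ((6 + 390964) - 1*1/37) = -1168449 - (390970 - 1/37) = -1168449 - 1*14465889/37 = -1168449 - 14465889/37 = -57698502/37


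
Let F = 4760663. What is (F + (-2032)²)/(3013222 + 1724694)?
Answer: 8889687/4737916 ≈ 1.8763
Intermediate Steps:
(F + (-2032)²)/(3013222 + 1724694) = (4760663 + (-2032)²)/(3013222 + 1724694) = (4760663 + 4129024)/4737916 = 8889687*(1/4737916) = 8889687/4737916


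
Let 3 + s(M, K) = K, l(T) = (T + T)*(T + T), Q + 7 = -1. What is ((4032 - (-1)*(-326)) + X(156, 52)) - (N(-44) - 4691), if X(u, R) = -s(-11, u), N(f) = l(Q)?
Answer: 7988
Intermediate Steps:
Q = -8 (Q = -7 - 1 = -8)
l(T) = 4*T**2 (l(T) = (2*T)*(2*T) = 4*T**2)
N(f) = 256 (N(f) = 4*(-8)**2 = 4*64 = 256)
s(M, K) = -3 + K
X(u, R) = 3 - u (X(u, R) = -(-3 + u) = 3 - u)
((4032 - (-1)*(-326)) + X(156, 52)) - (N(-44) - 4691) = ((4032 - (-1)*(-326)) + (3 - 1*156)) - (256 - 4691) = ((4032 - 1*326) + (3 - 156)) - 1*(-4435) = ((4032 - 326) - 153) + 4435 = (3706 - 153) + 4435 = 3553 + 4435 = 7988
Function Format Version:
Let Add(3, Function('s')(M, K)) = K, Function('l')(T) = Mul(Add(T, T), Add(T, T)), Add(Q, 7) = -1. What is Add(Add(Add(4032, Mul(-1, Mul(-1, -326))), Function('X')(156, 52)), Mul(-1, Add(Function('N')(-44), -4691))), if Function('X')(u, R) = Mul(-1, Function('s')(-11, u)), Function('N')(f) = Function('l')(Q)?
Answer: 7988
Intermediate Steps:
Q = -8 (Q = Add(-7, -1) = -8)
Function('l')(T) = Mul(4, Pow(T, 2)) (Function('l')(T) = Mul(Mul(2, T), Mul(2, T)) = Mul(4, Pow(T, 2)))
Function('N')(f) = 256 (Function('N')(f) = Mul(4, Pow(-8, 2)) = Mul(4, 64) = 256)
Function('s')(M, K) = Add(-3, K)
Function('X')(u, R) = Add(3, Mul(-1, u)) (Function('X')(u, R) = Mul(-1, Add(-3, u)) = Add(3, Mul(-1, u)))
Add(Add(Add(4032, Mul(-1, Mul(-1, -326))), Function('X')(156, 52)), Mul(-1, Add(Function('N')(-44), -4691))) = Add(Add(Add(4032, Mul(-1, Mul(-1, -326))), Add(3, Mul(-1, 156))), Mul(-1, Add(256, -4691))) = Add(Add(Add(4032, Mul(-1, 326)), Add(3, -156)), Mul(-1, -4435)) = Add(Add(Add(4032, -326), -153), 4435) = Add(Add(3706, -153), 4435) = Add(3553, 4435) = 7988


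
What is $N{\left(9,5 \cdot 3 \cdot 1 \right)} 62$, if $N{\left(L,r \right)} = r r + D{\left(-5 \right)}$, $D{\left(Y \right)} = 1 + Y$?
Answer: $13702$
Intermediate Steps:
$N{\left(L,r \right)} = -4 + r^{2}$ ($N{\left(L,r \right)} = r r + \left(1 - 5\right) = r^{2} - 4 = -4 + r^{2}$)
$N{\left(9,5 \cdot 3 \cdot 1 \right)} 62 = \left(-4 + \left(5 \cdot 3 \cdot 1\right)^{2}\right) 62 = \left(-4 + \left(15 \cdot 1\right)^{2}\right) 62 = \left(-4 + 15^{2}\right) 62 = \left(-4 + 225\right) 62 = 221 \cdot 62 = 13702$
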